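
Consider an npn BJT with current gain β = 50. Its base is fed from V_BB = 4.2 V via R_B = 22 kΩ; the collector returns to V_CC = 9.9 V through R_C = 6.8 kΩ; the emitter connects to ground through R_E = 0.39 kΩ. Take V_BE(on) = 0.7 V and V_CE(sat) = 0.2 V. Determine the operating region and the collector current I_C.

saturation; I_C ≈ 1.3 mA

Assume active: I_B = (4.2 − 0.7)/(22 + 51×0.39) = 0.0836 mA, I_C = β·I_B = 4.18 mA.
Then V_CE = 9.9 − 4.18×6.8 − 4.26×0.39 = -20.2 V < 0.2 V — the active assumption fails.
Re-solve with V_CE = 0.2 V. KCL at the emitter: V_E/R_E = (V_BB−0.7−V_E)/R_B + (V_CC−0.2−V_E)/R_C, giving V_E = 0.575 V.
I_C = (V_CC − 0.2 − V_E)/R_C = (9.7 − 0.575)/6.8 = 1.34 mA.
Check: I_B = (3.5 − 0.575)/22 = 0.133 mA, and β·I_B = 6.65 mA > I_C, confirming saturation.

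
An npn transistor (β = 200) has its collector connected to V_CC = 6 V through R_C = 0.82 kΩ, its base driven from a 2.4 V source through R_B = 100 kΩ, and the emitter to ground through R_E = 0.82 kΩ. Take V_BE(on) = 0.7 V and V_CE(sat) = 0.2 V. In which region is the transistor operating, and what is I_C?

Assume active. Base-emitter loop: I_B = (V_BB − V_BE)/(R_B + (β+1)R_E) = (2.4 − 0.7)/(100 + 201×0.82) = 0.00642 mA.
I_C = β·I_B = 200×0.00642 = 1.28 mA.
V_CE = V_CC − I_C·R_C − I_E·R_E = 6 − 1.28×0.82 − 1.29×0.82 = 3.89 V > V_CE(sat), so the active-region assumption holds.

active; I_C ≈ 1.3 mA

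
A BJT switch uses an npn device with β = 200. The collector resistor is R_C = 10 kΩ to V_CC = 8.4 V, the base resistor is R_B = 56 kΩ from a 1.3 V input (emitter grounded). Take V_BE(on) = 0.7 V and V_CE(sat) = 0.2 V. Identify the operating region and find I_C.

saturation; I_C ≈ 0.82 mA

Assume active: I_B = (1.3 − 0.7)/56 = 0.0107 mA, giving I_C = β·I_B = 2.14 mA.
But then V_CE = 8.4 − 2.14×10 = -13 V < V_CE(sat) = 0.2 V — impossible in the active region.
So the transistor is saturated. With V_CE = 0.2 V, I_C = (V_CC − 0.2)/R_C = 8.2/10 = 0.82 mA.
Check: β·I_B = 2.14 mA > I_C = 0.82 mA, confirming saturation.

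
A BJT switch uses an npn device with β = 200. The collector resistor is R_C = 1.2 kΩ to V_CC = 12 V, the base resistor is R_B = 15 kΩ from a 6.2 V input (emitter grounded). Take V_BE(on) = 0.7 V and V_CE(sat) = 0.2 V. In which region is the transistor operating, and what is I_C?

saturation; I_C ≈ 9.8 mA

Assume active: I_B = (6.2 − 0.7)/15 = 0.367 mA, giving I_C = β·I_B = 73.3 mA.
But then V_CE = 12 − 73.3×1.2 = -76 V < V_CE(sat) = 0.2 V — impossible in the active region.
So the transistor is saturated. With V_CE = 0.2 V, I_C = (V_CC − 0.2)/R_C = 11.8/1.2 = 9.83 mA.
Check: β·I_B = 73.3 mA > I_C = 9.83 mA, confirming saturation.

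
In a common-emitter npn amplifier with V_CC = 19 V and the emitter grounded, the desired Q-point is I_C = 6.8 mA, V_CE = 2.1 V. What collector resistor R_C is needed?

Collector loop: V_CC = I_C·R_C + V_CE.
R_C = (V_CC − V_CE)/I_C = (19 − 2.1)/6.8 = 2.49 kΩ.

R_C ≈ 2.5 kΩ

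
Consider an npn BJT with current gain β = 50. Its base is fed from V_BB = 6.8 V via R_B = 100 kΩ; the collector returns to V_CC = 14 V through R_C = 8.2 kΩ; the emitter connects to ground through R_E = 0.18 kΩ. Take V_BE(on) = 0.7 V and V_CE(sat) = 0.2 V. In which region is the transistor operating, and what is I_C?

saturation; I_C ≈ 1.6 mA

Assume active: I_B = (6.8 − 0.7)/(100 + 51×0.18) = 0.0559 mA, I_C = β·I_B = 2.79 mA.
Then V_CE = 14 − 2.79×8.2 − 2.85×0.18 = -9.42 V < 0.2 V — the active assumption fails.
Re-solve with V_CE = 0.2 V. KCL at the emitter: V_E/R_E = (V_BB−0.7−V_E)/R_B + (V_CC−0.2−V_E)/R_C, giving V_E = 0.307 V.
I_C = (V_CC − 0.2 − V_E)/R_C = (13.8 − 0.307)/8.2 = 1.65 mA.
Check: I_B = (6.1 − 0.307)/100 = 0.0579 mA, and β·I_B = 2.9 mA > I_C, confirming saturation.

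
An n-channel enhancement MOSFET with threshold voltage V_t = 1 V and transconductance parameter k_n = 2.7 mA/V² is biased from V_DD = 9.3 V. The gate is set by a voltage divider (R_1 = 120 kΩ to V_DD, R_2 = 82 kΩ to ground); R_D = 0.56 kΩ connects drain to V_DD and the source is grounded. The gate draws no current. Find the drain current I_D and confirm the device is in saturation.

I_D ≈ 10 mA

V_G = V_DD·R_2/(R_1+R_2) = 9.3×82/202 = 3.78 V. With the source grounded, V_GS = V_G = 3.78 V.
Assume saturation: I_D = (k_n/2)(V_GS − V_t)² = (2.7/2)×(3.78 − 1)² = 1.35×2.78² = 10.4 mA.
V_DS = V_DD − I_D·R_D = 9.3 − 10.4×0.56 = 3.48 V.
Saturation requires V_DS ≥ V_GS − V_t = 2.78 V; 3.48 ≥ 2.78 ✓.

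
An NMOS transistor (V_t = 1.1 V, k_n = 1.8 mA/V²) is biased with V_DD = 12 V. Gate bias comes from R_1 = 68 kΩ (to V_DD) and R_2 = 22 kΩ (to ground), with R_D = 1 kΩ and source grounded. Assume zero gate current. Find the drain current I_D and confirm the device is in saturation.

I_D ≈ 3 mA

V_G = V_DD·R_2/(R_1+R_2) = 12×22/90 = 2.93 V. With the source grounded, V_GS = V_G = 2.93 V.
Assume saturation: I_D = (k_n/2)(V_GS − V_t)² = (1.8/2)×(2.93 − 1.1)² = 0.9×1.83² = 3.02 mA.
V_DS = V_DD − I_D·R_D = 12 − 3.02×1 = 8.98 V.
Saturation requires V_DS ≥ V_GS − V_t = 1.83 V; 8.98 ≥ 1.83 ✓.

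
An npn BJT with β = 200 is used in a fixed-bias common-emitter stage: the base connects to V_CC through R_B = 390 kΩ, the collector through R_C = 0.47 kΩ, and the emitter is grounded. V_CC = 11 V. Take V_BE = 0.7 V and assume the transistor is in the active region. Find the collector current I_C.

Base loop: V_CC = I_B·R_B + V_BE, so I_B = (11 − 0.7)/390 kΩ = 0.0264 mA.
In the active region I_C = β·I_B = 200 × 0.0264 = 5.28 mA.
Collector loop: V_CE = V_CC − I_C·R_C = 11 − 5.28×0.47 = 8.52 V.
Since V_CE = 8.52 V > V_CE(sat) ≈ 0.2 V, the transistor is in the active region as assumed.

I_C ≈ 5.3 mA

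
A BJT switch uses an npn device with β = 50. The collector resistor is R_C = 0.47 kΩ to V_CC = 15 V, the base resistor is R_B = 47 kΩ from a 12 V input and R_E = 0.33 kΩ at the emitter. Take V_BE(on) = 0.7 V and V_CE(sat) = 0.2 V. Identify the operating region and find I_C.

Assume active. Base-emitter loop: I_B = (V_BB − V_BE)/(R_B + (β+1)R_E) = (12 − 0.7)/(47 + 51×0.33) = 0.177 mA.
I_C = β·I_B = 50×0.177 = 8.85 mA.
V_CE = V_CC − I_C·R_C − I_E·R_E = 15 − 8.85×0.47 − 9.03×0.33 = 7.86 V > V_CE(sat), so the active-region assumption holds.

active; I_C ≈ 8.9 mA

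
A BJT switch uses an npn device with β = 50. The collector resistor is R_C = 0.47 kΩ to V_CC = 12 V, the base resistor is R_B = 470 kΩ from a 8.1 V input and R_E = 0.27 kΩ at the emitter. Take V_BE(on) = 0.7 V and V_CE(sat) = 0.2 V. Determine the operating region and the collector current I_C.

Assume active. Base-emitter loop: I_B = (V_BB − V_BE)/(R_B + (β+1)R_E) = (8.1 − 0.7)/(470 + 51×0.27) = 0.0153 mA.
I_C = β·I_B = 50×0.0153 = 0.765 mA.
V_CE = V_CC − I_C·R_C − I_E·R_E = 12 − 0.765×0.47 − 0.78×0.27 = 11.4 V > V_CE(sat), so the active-region assumption holds.

active; I_C ≈ 0.76 mA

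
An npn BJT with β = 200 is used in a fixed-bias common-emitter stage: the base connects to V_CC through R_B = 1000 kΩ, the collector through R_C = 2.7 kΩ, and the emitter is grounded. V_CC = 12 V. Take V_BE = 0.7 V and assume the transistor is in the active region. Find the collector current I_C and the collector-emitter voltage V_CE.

I_C ≈ 2.3 mA, V_CE ≈ 5.9 V

Base loop: V_CC = I_B·R_B + V_BE, so I_B = (12 − 0.7)/1000 kΩ = 0.0113 mA.
In the active region I_C = β·I_B = 200 × 0.0113 = 2.26 mA.
Collector loop: V_CE = V_CC − I_C·R_C = 12 − 2.26×2.7 = 5.9 V.
Since V_CE = 5.9 V > V_CE(sat) ≈ 0.2 V, the transistor is in the active region as assumed.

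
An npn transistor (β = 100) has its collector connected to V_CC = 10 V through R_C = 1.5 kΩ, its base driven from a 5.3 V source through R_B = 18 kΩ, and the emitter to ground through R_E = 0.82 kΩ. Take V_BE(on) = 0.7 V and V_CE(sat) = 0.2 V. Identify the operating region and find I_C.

saturation; I_C ≈ 4.2 mA

Assume active: I_B = (5.3 − 0.7)/(18 + 101×0.82) = 0.0456 mA, I_C = β·I_B = 4.56 mA.
Then V_CE = 10 − 4.56×1.5 − 4.61×0.82 = -0.623 V < 0.2 V — the active assumption fails.
Re-solve with V_CE = 0.2 V. KCL at the emitter: V_E/R_E = (V_BB−0.7−V_E)/R_B + (V_CC−0.2−V_E)/R_C, giving V_E = 3.5 V.
I_C = (V_CC − 0.2 − V_E)/R_C = (9.8 − 3.5)/1.5 = 4.2 mA.
Check: I_B = (4.6 − 3.5)/18 = 0.0613 mA, and β·I_B = 6.13 mA > I_C, confirming saturation.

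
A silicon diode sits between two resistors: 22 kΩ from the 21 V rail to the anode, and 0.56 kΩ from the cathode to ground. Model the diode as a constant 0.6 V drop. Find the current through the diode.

The two resistors are in series with the diode, so KVL gives 21 = I·22 + 0.6 + I·0.56.
I = (21 − 0.6) / (22 + 0.56) kΩ = 20.4 / 22.6 = 0.904 mA.

I ≈ 0.9 mA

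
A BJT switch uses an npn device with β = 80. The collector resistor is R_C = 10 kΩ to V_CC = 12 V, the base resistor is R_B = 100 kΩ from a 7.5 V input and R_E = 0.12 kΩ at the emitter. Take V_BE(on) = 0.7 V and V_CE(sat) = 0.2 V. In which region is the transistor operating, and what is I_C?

saturation; I_C ≈ 1.2 mA

Assume active: I_B = (7.5 − 0.7)/(100 + 81×0.12) = 0.062 mA, I_C = β·I_B = 4.96 mA.
Then V_CE = 12 − 4.96×10 − 5.02×0.12 = -38.2 V < 0.2 V — the active assumption fails.
Re-solve with V_CE = 0.2 V. KCL at the emitter: V_E/R_E = (V_BB−0.7−V_E)/R_B + (V_CC−0.2−V_E)/R_C, giving V_E = 0.148 V.
I_C = (V_CC − 0.2 − V_E)/R_C = (11.8 − 0.148)/10 = 1.17 mA.
Check: I_B = (6.8 − 0.148)/100 = 0.0665 mA, and β·I_B = 5.32 mA > I_C, confirming saturation.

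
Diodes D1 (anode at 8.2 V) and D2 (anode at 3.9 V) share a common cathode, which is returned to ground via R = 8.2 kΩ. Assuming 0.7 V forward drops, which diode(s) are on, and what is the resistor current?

Assume both conduct. Then node N would need to be at both 8.2−0.7 = 7.5 V and 3.9−0.7 = 3.2 V, which is impossible.
Assume only D1 conducts: V_N = 8.2 − 0.7 = 7.5 V, so I_R = 7.5/8.2 = 0.915 mA.
Check D2: its anode-to-cathode voltage is 3.9 − 7.5 = -3.6 V < 0.7 V, so it is off. The assumption is consistent.

Only D1 conducts; I_R ≈ 0.91 mA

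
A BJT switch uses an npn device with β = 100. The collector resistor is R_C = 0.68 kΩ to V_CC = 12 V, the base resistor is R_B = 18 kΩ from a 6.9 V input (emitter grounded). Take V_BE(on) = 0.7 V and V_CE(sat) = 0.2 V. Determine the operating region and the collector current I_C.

saturation; I_C ≈ 17 mA

Assume active: I_B = (6.9 − 0.7)/18 = 0.344 mA, giving I_C = β·I_B = 34.4 mA.
But then V_CE = 12 − 34.4×0.68 = -11.4 V < V_CE(sat) = 0.2 V — impossible in the active region.
So the transistor is saturated. With V_CE = 0.2 V, I_C = (V_CC − 0.2)/R_C = 11.8/0.68 = 17.4 mA.
Check: β·I_B = 34.4 mA > I_C = 17.4 mA, confirming saturation.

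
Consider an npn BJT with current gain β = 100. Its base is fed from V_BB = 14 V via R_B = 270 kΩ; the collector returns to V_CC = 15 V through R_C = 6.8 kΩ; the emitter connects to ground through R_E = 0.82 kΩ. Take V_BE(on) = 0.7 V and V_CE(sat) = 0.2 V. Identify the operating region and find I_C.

Assume active: I_B = (14 − 0.7)/(270 + 101×0.82) = 0.0377 mA, I_C = β·I_B = 3.77 mA.
Then V_CE = 15 − 3.77×6.8 − 3.81×0.82 = -13.8 V < 0.2 V — the active assumption fails.
Re-solve with V_CE = 0.2 V. KCL at the emitter: V_E/R_E = (V_BB−0.7−V_E)/R_B + (V_CC−0.2−V_E)/R_C, giving V_E = 1.62 V.
I_C = (V_CC − 0.2 − V_E)/R_C = (14.8 − 1.62)/6.8 = 1.94 mA.
Check: I_B = (13.3 − 1.62)/270 = 0.0432 mA, and β·I_B = 4.32 mA > I_C, confirming saturation.

saturation; I_C ≈ 1.9 mA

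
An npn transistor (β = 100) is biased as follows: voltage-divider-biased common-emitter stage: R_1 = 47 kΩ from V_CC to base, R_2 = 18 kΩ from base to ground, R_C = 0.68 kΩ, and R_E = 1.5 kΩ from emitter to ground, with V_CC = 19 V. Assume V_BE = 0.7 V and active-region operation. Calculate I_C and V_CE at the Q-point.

I_C ≈ 2.8 mA, V_CE ≈ 13 V

Thevenize the base divider: V_Th = V_CC·R_2/(R_1+R_2) = 19×18/65 = 5.26 V, R_Th = R_1‖R_2 = 13 kΩ.
Base-emitter loop: V_Th = I_B·R_Th + V_BE + (β+1)I_B·R_E, so I_B = (5.26 − 0.7) / (13 + 101×1.5) = 0.0277 mA.
I_C = β·I_B = 100×0.0277 = 2.77 mA, and I_E = (β+1)I_B = 2.8 mA.
V_CE = V_CC − I_C·R_C − I_E·R_E = 19 − 2.77×0.68 − 2.8×1.5 = 12.9 V.
V_CE = 12.9 V > 0.2 V confirms active-region operation.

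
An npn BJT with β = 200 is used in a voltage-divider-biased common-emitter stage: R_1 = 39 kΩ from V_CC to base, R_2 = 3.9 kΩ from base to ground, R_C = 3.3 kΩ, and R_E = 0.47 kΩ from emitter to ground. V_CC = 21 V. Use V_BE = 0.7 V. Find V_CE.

Thevenize the base divider: V_Th = V_CC·R_2/(R_1+R_2) = 21×3.9/42.9 = 1.91 V, R_Th = R_1‖R_2 = 3.55 kΩ.
Base-emitter loop: V_Th = I_B·R_Th + V_BE + (β+1)I_B·R_E, so I_B = (1.91 − 0.7) / (3.55 + 201×0.47) = 0.0123 mA.
I_C = β·I_B = 200×0.0123 = 2.47 mA, and I_E = (β+1)I_B = 2.48 mA.
V_CE = V_CC − I_C·R_C − I_E·R_E = 21 − 2.47×3.3 − 2.48×0.47 = 11.7 V.
V_CE = 11.7 V > 0.2 V confirms active-region operation.

V_CE ≈ 12 V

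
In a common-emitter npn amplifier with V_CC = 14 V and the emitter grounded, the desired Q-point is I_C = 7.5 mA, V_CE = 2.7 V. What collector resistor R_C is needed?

R_C ≈ 1.5 kΩ

Collector loop: V_CC = I_C·R_C + V_CE.
R_C = (V_CC − V_CE)/I_C = (14 − 2.7)/7.5 = 1.51 kΩ.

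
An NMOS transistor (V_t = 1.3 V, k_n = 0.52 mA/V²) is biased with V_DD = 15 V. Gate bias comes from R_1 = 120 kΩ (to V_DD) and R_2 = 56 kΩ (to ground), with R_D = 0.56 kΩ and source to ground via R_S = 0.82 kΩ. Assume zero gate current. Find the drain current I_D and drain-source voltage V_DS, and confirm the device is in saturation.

V_G = V_DD·R_2/(R_1+R_2) = 15×56/176 = 4.77 V.
Assume saturation: I_D = (k_n/2)(V_GS − V_t)² with V_GS = V_G − I_D·R_S = 4.77 − 0.82·I_D.
Substituting gives 0.175·I_D² − 2.48·I_D + 3.14 = 0, with roots I_D = 1.4 or 12.8 mA.
The root I_D = 12.8 mA gives V_GS = -5.71 V ≤ V_t, so take I_D = 1.4 mA.
Then V_GS = 3.62 V and V_DS = V_DD − I_D(R_D+R_S) = 15 − 1.4×1.38 = 13.1 V.
Saturation requires V_DS ≥ V_GS − V_t = 2.32 V; 13.1 ≥ 2.32 ✓.

I_D ≈ 1.4 mA, V_DS ≈ 13 V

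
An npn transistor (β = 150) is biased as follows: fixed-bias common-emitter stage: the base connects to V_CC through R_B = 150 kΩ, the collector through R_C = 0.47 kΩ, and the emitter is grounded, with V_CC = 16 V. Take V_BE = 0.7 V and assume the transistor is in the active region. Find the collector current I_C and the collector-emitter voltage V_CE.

I_C ≈ 15 mA, V_CE ≈ 8.8 V

Base loop: V_CC = I_B·R_B + V_BE, so I_B = (16 − 0.7)/150 kΩ = 0.102 mA.
In the active region I_C = β·I_B = 150 × 0.102 = 15.3 mA.
Collector loop: V_CE = V_CC − I_C·R_C = 16 − 15.3×0.47 = 8.81 V.
Since V_CE = 8.81 V > V_CE(sat) ≈ 0.2 V, the transistor is in the active region as assumed.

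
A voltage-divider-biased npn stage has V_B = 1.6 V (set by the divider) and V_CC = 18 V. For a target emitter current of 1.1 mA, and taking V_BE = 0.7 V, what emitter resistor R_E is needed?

R_E ≈ 0.82 kΩ

V_E = V_B − V_BE = 1.6 − 0.7 = 0.9 V.
R_E = V_E / I_E = 0.9 / 1.1 = 0.818 kΩ.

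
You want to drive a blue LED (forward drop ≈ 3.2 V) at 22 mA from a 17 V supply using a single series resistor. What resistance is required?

The resistor drops V_S − V_D = 17 − 3.2 = 13.8 V at 22 mA.
R = 13.8 V / 22 mA = 0.627 kΩ.

R ≈ 0.63 kΩ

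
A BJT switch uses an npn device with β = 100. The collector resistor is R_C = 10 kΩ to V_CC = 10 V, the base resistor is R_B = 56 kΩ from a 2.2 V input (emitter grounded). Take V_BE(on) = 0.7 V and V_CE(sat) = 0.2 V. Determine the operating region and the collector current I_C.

saturation; I_C ≈ 0.98 mA

Assume active: I_B = (2.2 − 0.7)/56 = 0.0268 mA, giving I_C = β·I_B = 2.68 mA.
But then V_CE = 10 − 2.68×10 = -16.8 V < V_CE(sat) = 0.2 V — impossible in the active region.
So the transistor is saturated. With V_CE = 0.2 V, I_C = (V_CC − 0.2)/R_C = 9.8/10 = 0.98 mA.
Check: β·I_B = 2.68 mA > I_C = 0.98 mA, confirming saturation.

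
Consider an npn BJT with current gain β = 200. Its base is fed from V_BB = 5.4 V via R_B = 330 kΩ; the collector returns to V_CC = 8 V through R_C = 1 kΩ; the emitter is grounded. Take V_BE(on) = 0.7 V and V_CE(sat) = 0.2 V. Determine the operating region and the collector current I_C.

Assume active. Base-emitter loop: I_B = (V_BB − V_BE)/R_B = (5.4 − 0.7)/330 = 0.0142 mA.
I_C = β·I_B = 200×0.0142 = 2.85 mA.
V_CE = V_CC − I_C·R_C = 8 − 2.85×1 = 5.15 V > V_CE(sat), so the active-region assumption holds.

active; I_C ≈ 2.8 mA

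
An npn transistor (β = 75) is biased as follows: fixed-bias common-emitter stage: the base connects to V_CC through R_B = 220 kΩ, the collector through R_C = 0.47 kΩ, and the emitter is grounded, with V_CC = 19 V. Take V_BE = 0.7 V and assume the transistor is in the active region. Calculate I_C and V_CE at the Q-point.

I_C ≈ 6.2 mA, V_CE ≈ 16 V

Base loop: V_CC = I_B·R_B + V_BE, so I_B = (19 − 0.7)/220 kΩ = 0.0832 mA.
In the active region I_C = β·I_B = 75 × 0.0832 = 6.24 mA.
Collector loop: V_CE = V_CC − I_C·R_C = 19 − 6.24×0.47 = 16.1 V.
Since V_CE = 16.1 V > V_CE(sat) ≈ 0.2 V, the transistor is in the active region as assumed.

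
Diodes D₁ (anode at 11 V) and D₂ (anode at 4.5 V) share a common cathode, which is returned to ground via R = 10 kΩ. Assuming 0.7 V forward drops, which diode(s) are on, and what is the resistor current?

Assume both conduct. Then node N would need to be at both 11−0.7 = 10.3 V and 4.5−0.7 = 3.8 V, which is impossible.
Assume only D₁ conducts: V_N = 11 − 0.7 = 10.3 V, so I_R = 10.3/10 = 1.03 mA.
Check D₂: its anode-to-cathode voltage is 4.5 − 10.3 = -5.8 V < 0.7 V, so it is off. The assumption is consistent.

Only D₁ conducts; I_R ≈ 1 mA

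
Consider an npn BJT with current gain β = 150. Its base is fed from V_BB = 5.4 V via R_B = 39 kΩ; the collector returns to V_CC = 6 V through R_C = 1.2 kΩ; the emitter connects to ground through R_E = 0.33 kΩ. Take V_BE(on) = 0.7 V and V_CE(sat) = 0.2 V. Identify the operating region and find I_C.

saturation; I_C ≈ 3.8 mA

Assume active: I_B = (5.4 − 0.7)/(39 + 151×0.33) = 0.0529 mA, I_C = β·I_B = 7.94 mA.
Then V_CE = 6 − 7.94×1.2 − 7.99×0.33 = -6.16 V < 0.2 V — the active assumption fails.
Re-solve with V_CE = 0.2 V. KCL at the emitter: V_E/R_E = (V_BB−0.7−V_E)/R_B + (V_CC−0.2−V_E)/R_C, giving V_E = 1.27 V.
I_C = (V_CC − 0.2 − V_E)/R_C = (5.8 − 1.27)/1.2 = 3.77 mA.
Check: I_B = (4.7 − 1.27)/39 = 0.0879 mA, and β·I_B = 13.2 mA > I_C, confirming saturation.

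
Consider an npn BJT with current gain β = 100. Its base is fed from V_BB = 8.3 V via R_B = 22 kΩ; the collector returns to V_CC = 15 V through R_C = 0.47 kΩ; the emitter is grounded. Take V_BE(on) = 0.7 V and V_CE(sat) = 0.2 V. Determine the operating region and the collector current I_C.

saturation; I_C ≈ 31 mA

Assume active: I_B = (8.3 − 0.7)/22 = 0.345 mA, giving I_C = β·I_B = 34.5 mA.
But then V_CE = 15 − 34.5×0.47 = -1.24 V < V_CE(sat) = 0.2 V — impossible in the active region.
So the transistor is saturated. With V_CE = 0.2 V, I_C = (V_CC − 0.2)/R_C = 14.8/0.47 = 31.5 mA.
Check: β·I_B = 34.5 mA > I_C = 31.5 mA, confirming saturation.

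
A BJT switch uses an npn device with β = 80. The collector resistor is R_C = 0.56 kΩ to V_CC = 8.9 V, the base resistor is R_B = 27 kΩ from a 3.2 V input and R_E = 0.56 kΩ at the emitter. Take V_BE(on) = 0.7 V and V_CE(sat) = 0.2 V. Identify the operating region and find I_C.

active; I_C ≈ 2.8 mA

Assume active. Base-emitter loop: I_B = (V_BB − V_BE)/(R_B + (β+1)R_E) = (3.2 − 0.7)/(27 + 81×0.56) = 0.0345 mA.
I_C = β·I_B = 80×0.0345 = 2.76 mA.
V_CE = V_CC − I_C·R_C − I_E·R_E = 8.9 − 2.76×0.56 − 2.8×0.56 = 5.79 V > V_CE(sat), so the active-region assumption holds.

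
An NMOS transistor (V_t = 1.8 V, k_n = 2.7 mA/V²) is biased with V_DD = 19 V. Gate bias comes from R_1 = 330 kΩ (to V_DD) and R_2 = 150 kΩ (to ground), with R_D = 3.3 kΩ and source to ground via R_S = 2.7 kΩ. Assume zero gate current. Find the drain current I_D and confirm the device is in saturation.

V_G = V_DD·R_2/(R_1+R_2) = 19×150/480 = 5.94 V.
Assume saturation: I_D = (k_n/2)(V_GS − V_t)² with V_GS = V_G − I_D·R_S = 5.94 − 2.7·I_D.
Substituting gives 9.84·I_D² − 31.2·I_D + 23.1 = 0, with roots I_D = 1.19 or 1.98 mA.
The root I_D = 1.98 mA gives V_GS = 0.589 V ≤ V_t, so take I_D = 1.19 mA.
Then V_GS = 2.74 V and V_DS = V_DD − I_D(R_D+R_S) = 19 − 1.19×6 = 11.9 V.
Saturation requires V_DS ≥ V_GS − V_t = 0.937 V; 11.9 ≥ 0.937 ✓.

I_D ≈ 1.2 mA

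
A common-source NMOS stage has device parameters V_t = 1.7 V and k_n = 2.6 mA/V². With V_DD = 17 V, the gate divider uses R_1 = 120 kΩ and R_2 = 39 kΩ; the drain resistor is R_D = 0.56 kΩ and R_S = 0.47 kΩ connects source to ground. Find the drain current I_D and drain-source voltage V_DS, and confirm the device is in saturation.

V_G = V_DD·R_2/(R_1+R_2) = 17×39/159 = 4.17 V.
Assume saturation: I_D = (k_n/2)(V_GS − V_t)² with V_GS = V_G − I_D·R_S = 4.17 − 0.47·I_D.
Substituting gives 0.287·I_D² − 4.02·I_D + 7.93 = 0, with roots I_D = 2.38 or 11.6 mA.
The root I_D = 11.6 mA gives V_GS = -1.29 V ≤ V_t, so take I_D = 2.38 mA.
Then V_GS = 3.05 V and V_DS = V_DD − I_D(R_D+R_S) = 17 − 2.38×1.03 = 14.6 V.
Saturation requires V_DS ≥ V_GS − V_t = 1.35 V; 14.6 ≥ 1.35 ✓.

I_D ≈ 2.4 mA, V_DS ≈ 15 V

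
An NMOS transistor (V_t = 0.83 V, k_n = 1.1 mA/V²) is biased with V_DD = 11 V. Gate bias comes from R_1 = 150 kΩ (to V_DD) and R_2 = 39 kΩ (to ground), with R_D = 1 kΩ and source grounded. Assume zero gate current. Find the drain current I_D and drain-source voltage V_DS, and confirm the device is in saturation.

V_G = V_DD·R_2/(R_1+R_2) = 11×39/189 = 2.27 V. With the source grounded, V_GS = V_G = 2.27 V.
Assume saturation: I_D = (k_n/2)(V_GS − V_t)² = (1.1/2)×(2.27 − 0.83)² = 0.55×1.44² = 1.14 mA.
V_DS = V_DD − I_D·R_D = 11 − 1.14×1 = 9.86 V.
Saturation requires V_DS ≥ V_GS − V_t = 1.44 V; 9.86 ≥ 1.44 ✓.

I_D ≈ 1.1 mA, V_DS ≈ 9.9 V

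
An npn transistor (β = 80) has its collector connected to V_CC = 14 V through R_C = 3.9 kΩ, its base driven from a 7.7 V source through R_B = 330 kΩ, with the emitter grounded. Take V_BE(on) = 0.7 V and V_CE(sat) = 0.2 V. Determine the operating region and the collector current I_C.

active; I_C ≈ 1.7 mA

Assume active. Base-emitter loop: I_B = (V_BB − V_BE)/R_B = (7.7 − 0.7)/330 = 0.0212 mA.
I_C = β·I_B = 80×0.0212 = 1.7 mA.
V_CE = V_CC − I_C·R_C = 14 − 1.7×3.9 = 7.38 V > V_CE(sat), so the active-region assumption holds.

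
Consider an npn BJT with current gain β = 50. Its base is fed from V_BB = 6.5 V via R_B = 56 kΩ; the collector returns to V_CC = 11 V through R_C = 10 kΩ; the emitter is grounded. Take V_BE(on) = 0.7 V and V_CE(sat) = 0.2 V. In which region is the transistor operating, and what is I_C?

Assume active: I_B = (6.5 − 0.7)/56 = 0.104 mA, giving I_C = β·I_B = 5.18 mA.
But then V_CE = 11 − 5.18×10 = -40.8 V < V_CE(sat) = 0.2 V — impossible in the active region.
So the transistor is saturated. With V_CE = 0.2 V, I_C = (V_CC − 0.2)/R_C = 10.8/10 = 1.08 mA.
Check: β·I_B = 5.18 mA > I_C = 1.08 mA, confirming saturation.

saturation; I_C ≈ 1.1 mA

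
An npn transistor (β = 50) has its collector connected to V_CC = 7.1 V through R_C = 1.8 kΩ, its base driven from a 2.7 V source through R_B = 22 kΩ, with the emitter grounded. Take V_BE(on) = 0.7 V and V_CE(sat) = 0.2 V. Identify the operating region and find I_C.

saturation; I_C ≈ 3.8 mA

Assume active: I_B = (2.7 − 0.7)/22 = 0.0909 mA, giving I_C = β·I_B = 4.55 mA.
But then V_CE = 7.1 − 4.55×1.8 = -1.08 V < V_CE(sat) = 0.2 V — impossible in the active region.
So the transistor is saturated. With V_CE = 0.2 V, I_C = (V_CC − 0.2)/R_C = 6.9/1.8 = 3.83 mA.
Check: β·I_B = 4.55 mA > I_C = 3.83 mA, confirming saturation.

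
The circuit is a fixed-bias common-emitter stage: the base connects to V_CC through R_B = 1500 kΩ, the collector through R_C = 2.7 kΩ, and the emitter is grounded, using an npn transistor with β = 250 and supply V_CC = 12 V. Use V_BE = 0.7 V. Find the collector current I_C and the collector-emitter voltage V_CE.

I_C ≈ 1.9 mA, V_CE ≈ 6.9 V

Base loop: V_CC = I_B·R_B + V_BE, so I_B = (12 − 0.7)/1500 kΩ = 0.00753 mA.
In the active region I_C = β·I_B = 250 × 0.00753 = 1.88 mA.
Collector loop: V_CE = V_CC − I_C·R_C = 12 − 1.88×2.7 = 6.91 V.
Since V_CE = 6.91 V > V_CE(sat) ≈ 0.2 V, the transistor is in the active region as assumed.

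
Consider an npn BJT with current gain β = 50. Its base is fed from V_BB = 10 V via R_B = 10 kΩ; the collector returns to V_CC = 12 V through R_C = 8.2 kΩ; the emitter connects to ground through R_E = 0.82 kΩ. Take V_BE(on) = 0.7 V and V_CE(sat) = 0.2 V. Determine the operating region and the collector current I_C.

Assume active: I_B = (10 − 0.7)/(10 + 51×0.82) = 0.179 mA, I_C = β·I_B = 8.97 mA.
Then V_CE = 12 − 8.97×8.2 − 9.15×0.82 = -69.1 V < 0.2 V — the active assumption fails.
Re-solve with V_CE = 0.2 V. KCL at the emitter: V_E/R_E = (V_BB−0.7−V_E)/R_B + (V_CC−0.2−V_E)/R_C, giving V_E = 1.64 V.
I_C = (V_CC − 0.2 − V_E)/R_C = (11.8 − 1.64)/8.2 = 1.24 mA.
Check: I_B = (9.3 − 1.64)/10 = 0.766 mA, and β·I_B = 38.3 mA > I_C, confirming saturation.

saturation; I_C ≈ 1.2 mA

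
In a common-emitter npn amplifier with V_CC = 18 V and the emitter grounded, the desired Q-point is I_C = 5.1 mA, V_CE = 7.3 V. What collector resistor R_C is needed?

R_C ≈ 2.1 kΩ

Collector loop: V_CC = I_C·R_C + V_CE.
R_C = (V_CC − V_CE)/I_C = (18 − 7.3)/5.1 = 2.1 kΩ.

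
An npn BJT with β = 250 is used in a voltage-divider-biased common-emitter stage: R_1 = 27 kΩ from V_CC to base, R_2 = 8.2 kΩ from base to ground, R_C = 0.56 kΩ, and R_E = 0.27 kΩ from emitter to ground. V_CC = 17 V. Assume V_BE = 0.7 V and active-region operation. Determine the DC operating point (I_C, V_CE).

I_C ≈ 11 mA, V_CE ≈ 7.9 V

Thevenize the base divider: V_Th = V_CC·R_2/(R_1+R_2) = 17×8.2/35.2 = 3.96 V, R_Th = R_1‖R_2 = 6.29 kΩ.
Base-emitter loop: V_Th = I_B·R_Th + V_BE + (β+1)I_B·R_E, so I_B = (3.96 − 0.7) / (6.29 + 251×0.27) = 0.044 mA.
I_C = β·I_B = 250×0.044 = 11 mA, and I_E = (β+1)I_B = 11 mA.
V_CE = V_CC − I_C·R_C − I_E·R_E = 17 − 11×0.56 − 11×0.27 = 7.85 V.
V_CE = 7.85 V > 0.2 V confirms active-region operation.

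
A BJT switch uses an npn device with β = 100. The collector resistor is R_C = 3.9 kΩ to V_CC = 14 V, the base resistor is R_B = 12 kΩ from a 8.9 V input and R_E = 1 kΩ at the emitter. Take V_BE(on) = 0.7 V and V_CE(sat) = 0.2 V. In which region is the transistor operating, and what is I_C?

saturation; I_C ≈ 2.7 mA

Assume active: I_B = (8.9 − 0.7)/(12 + 101×1) = 0.0726 mA, I_C = β·I_B = 7.26 mA.
Then V_CE = 14 − 7.26×3.9 − 7.33×1 = -21.6 V < 0.2 V — the active assumption fails.
Re-solve with V_CE = 0.2 V. KCL at the emitter: V_E/R_E = (V_BB−0.7−V_E)/R_B + (V_CC−0.2−V_E)/R_C, giving V_E = 3.15 V.
I_C = (V_CC − 0.2 − V_E)/R_C = (13.8 − 3.15)/3.9 = 2.73 mA.
Check: I_B = (8.2 − 3.15)/12 = 0.421 mA, and β·I_B = 42.1 mA > I_C, confirming saturation.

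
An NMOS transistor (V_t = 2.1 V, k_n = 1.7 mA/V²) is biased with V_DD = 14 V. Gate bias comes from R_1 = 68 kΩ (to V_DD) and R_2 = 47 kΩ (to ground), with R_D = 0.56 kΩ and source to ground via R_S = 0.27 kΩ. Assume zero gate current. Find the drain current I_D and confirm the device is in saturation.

I_D ≈ 4.7 mA

V_G = V_DD·R_2/(R_1+R_2) = 14×47/115 = 5.72 V.
Assume saturation: I_D = (k_n/2)(V_GS − V_t)² with V_GS = V_G − I_D·R_S = 5.72 − 0.27·I_D.
Substituting gives 0.062·I_D² − 2.66·I_D + 11.1 = 0, with roots I_D = 4.7 or 38.3 mA.
The root I_D = 38.3 mA gives V_GS = -4.61 V ≤ V_t, so take I_D = 4.7 mA.
Then V_GS = 4.45 V and V_DS = V_DD − I_D(R_D+R_S) = 14 − 4.7×0.83 = 10.1 V.
Saturation requires V_DS ≥ V_GS − V_t = 2.35 V; 10.1 ≥ 2.35 ✓.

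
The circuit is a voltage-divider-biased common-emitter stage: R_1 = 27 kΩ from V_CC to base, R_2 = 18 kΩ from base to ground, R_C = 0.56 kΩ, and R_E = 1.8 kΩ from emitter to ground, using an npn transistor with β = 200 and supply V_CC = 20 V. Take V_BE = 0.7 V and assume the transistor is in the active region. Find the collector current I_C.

Thevenize the base divider: V_Th = V_CC·R_2/(R_1+R_2) = 20×18/45 = 8 V, R_Th = R_1‖R_2 = 10.8 kΩ.
Base-emitter loop: V_Th = I_B·R_Th + V_BE + (β+1)I_B·R_E, so I_B = (8 − 0.7) / (10.8 + 201×1.8) = 0.0196 mA.
I_C = β·I_B = 200×0.0196 = 3.92 mA, and I_E = (β+1)I_B = 3.94 mA.
V_CE = V_CC − I_C·R_C − I_E·R_E = 20 − 3.92×0.56 − 3.94×1.8 = 10.7 V.
V_CE = 10.7 V > 0.2 V confirms active-region operation.

I_C ≈ 3.9 mA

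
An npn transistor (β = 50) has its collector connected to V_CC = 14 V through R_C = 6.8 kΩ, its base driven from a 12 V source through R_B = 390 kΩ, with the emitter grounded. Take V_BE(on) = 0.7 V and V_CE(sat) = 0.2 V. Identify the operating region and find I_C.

Assume active. Base-emitter loop: I_B = (V_BB − V_BE)/R_B = (12 − 0.7)/390 = 0.029 mA.
I_C = β·I_B = 50×0.029 = 1.45 mA.
V_CE = V_CC − I_C·R_C = 14 − 1.45×6.8 = 4.15 V > V_CE(sat), so the active-region assumption holds.

active; I_C ≈ 1.4 mA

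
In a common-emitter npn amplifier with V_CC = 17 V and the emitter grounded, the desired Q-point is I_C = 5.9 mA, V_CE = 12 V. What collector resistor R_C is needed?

R_C ≈ 0.85 kΩ

Collector loop: V_CC = I_C·R_C + V_CE.
R_C = (V_CC − V_CE)/I_C = (17 − 12)/5.9 = 0.847 kΩ.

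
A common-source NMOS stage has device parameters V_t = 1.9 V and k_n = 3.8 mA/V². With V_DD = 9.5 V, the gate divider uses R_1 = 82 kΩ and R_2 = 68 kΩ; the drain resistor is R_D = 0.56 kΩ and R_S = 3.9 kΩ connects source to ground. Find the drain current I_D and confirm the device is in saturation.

I_D ≈ 0.49 mA

V_G = V_DD·R_2/(R_1+R_2) = 9.5×68/150 = 4.31 V.
Assume saturation: I_D = (k_n/2)(V_GS − V_t)² with V_GS = V_G − I_D·R_S = 4.31 − 3.9·I_D.
Substituting gives 28.9·I_D² − 36.7·I_D + 11 = 0, with roots I_D = 0.487 or 0.782 mA.
The root I_D = 0.782 mA gives V_GS = 1.26 V ≤ V_t, so take I_D = 0.487 mA.
Then V_GS = 2.41 V and V_DS = V_DD − I_D(R_D+R_S) = 9.5 − 0.487×4.46 = 7.33 V.
Saturation requires V_DS ≥ V_GS − V_t = 0.506 V; 7.33 ≥ 0.506 ✓.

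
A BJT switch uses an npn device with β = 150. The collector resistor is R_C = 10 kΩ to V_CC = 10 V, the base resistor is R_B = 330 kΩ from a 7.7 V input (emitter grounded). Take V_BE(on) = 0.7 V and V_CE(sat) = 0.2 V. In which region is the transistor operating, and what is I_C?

saturation; I_C ≈ 0.98 mA

Assume active: I_B = (7.7 − 0.7)/330 = 0.0212 mA, giving I_C = β·I_B = 3.18 mA.
But then V_CE = 10 − 3.18×10 = -21.8 V < V_CE(sat) = 0.2 V — impossible in the active region.
So the transistor is saturated. With V_CE = 0.2 V, I_C = (V_CC − 0.2)/R_C = 9.8/10 = 0.98 mA.
Check: β·I_B = 3.18 mA > I_C = 0.98 mA, confirming saturation.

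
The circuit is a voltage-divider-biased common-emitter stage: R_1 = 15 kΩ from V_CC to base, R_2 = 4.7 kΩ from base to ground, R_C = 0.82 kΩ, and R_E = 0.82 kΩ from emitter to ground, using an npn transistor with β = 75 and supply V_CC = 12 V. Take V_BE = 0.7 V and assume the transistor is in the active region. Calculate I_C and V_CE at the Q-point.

I_C ≈ 2.5 mA, V_CE ≈ 7.9 V

Thevenize the base divider: V_Th = V_CC·R_2/(R_1+R_2) = 12×4.7/19.7 = 2.86 V, R_Th = R_1‖R_2 = 3.58 kΩ.
Base-emitter loop: V_Th = I_B·R_Th + V_BE + (β+1)I_B·R_E, so I_B = (2.86 − 0.7) / (3.58 + 76×0.82) = 0.0328 mA.
I_C = β·I_B = 75×0.0328 = 2.46 mA, and I_E = (β+1)I_B = 2.49 mA.
V_CE = V_CC − I_C·R_C − I_E·R_E = 12 − 2.46×0.82 − 2.49×0.82 = 7.94 V.
V_CE = 7.94 V > 0.2 V confirms active-region operation.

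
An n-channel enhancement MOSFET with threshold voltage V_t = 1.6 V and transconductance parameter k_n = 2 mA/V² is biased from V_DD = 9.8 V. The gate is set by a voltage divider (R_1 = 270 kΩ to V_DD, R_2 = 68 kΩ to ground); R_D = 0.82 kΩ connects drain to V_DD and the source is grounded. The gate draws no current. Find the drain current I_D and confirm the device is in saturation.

V_G = V_DD·R_2/(R_1+R_2) = 9.8×68/338 = 1.97 V. With the source grounded, V_GS = V_G = 1.97 V.
Assume saturation: I_D = (k_n/2)(V_GS − V_t)² = (2/2)×(1.97 − 1.6)² = 1×0.372² = 0.138 mA.
V_DS = V_DD − I_D·R_D = 9.8 − 0.138×0.82 = 9.69 V.
Saturation requires V_DS ≥ V_GS − V_t = 0.372 V; 9.69 ≥ 0.372 ✓.

I_D ≈ 0.14 mA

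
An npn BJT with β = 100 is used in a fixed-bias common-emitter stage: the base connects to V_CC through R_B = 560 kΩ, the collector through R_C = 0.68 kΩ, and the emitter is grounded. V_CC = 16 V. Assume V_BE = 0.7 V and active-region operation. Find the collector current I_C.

I_C ≈ 2.7 mA

Base loop: V_CC = I_B·R_B + V_BE, so I_B = (16 − 0.7)/560 kΩ = 0.0273 mA.
In the active region I_C = β·I_B = 100 × 0.0273 = 2.73 mA.
Collector loop: V_CE = V_CC − I_C·R_C = 16 − 2.73×0.68 = 14.1 V.
Since V_CE = 14.1 V > V_CE(sat) ≈ 0.2 V, the transistor is in the active region as assumed.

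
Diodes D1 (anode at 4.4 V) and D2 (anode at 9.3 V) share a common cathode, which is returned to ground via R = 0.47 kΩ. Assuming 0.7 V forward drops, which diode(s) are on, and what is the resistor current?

Assume both conduct. Then node N would need to be at both 4.4−0.7 = 3.7 V and 9.3−0.7 = 8.6 V, which is impossible.
Assume only D2 conducts: V_N = 9.3 − 0.7 = 8.6 V, so I_R = 8.6/0.47 = 18.3 mA.
Check D1: its anode-to-cathode voltage is 4.4 − 8.6 = -4.2 V < 0.7 V, so it is off. The assumption is consistent.

Only D2 conducts; I_R ≈ 18 mA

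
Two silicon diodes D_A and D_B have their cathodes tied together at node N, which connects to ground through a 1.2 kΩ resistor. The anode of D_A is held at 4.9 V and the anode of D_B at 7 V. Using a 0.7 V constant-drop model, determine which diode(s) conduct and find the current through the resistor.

Assume both conduct. Then node N would need to be at both 4.9−0.7 = 4.2 V and 7−0.7 = 6.3 V, which is impossible.
Assume only D_B conducts: V_N = 7 − 0.7 = 6.3 V, so I_R = 6.3/1.2 = 5.25 mA.
Check D_A: its anode-to-cathode voltage is 4.9 − 6.3 = -1.4 V < 0.7 V, so it is off. The assumption is consistent.

Only D_B conducts; I_R ≈ 5.2 mA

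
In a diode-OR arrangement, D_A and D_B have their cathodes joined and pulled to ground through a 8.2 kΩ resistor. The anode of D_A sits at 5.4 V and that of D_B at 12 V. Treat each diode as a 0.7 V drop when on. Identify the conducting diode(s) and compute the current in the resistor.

Only D_B conducts; I_R ≈ 1.4 mA

Assume both conduct. Then node N would need to be at both 5.4−0.7 = 4.7 V and 12−0.7 = 11.3 V, which is impossible.
Assume only D_B conducts: V_N = 12 − 0.7 = 11.3 V, so I_R = 11.3/8.2 = 1.38 mA.
Check D_A: its anode-to-cathode voltage is 5.4 − 11.3 = -5.9 V < 0.7 V, so it is off. The assumption is consistent.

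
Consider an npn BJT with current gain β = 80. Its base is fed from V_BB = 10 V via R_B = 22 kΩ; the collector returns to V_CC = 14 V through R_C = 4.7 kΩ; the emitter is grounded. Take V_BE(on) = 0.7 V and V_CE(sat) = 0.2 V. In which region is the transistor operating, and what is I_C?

Assume active: I_B = (10 − 0.7)/22 = 0.423 mA, giving I_C = β·I_B = 33.8 mA.
But then V_CE = 14 − 33.8×4.7 = -145 V < V_CE(sat) = 0.2 V — impossible in the active region.
So the transistor is saturated. With V_CE = 0.2 V, I_C = (V_CC − 0.2)/R_C = 13.8/4.7 = 2.94 mA.
Check: β·I_B = 33.8 mA > I_C = 2.94 mA, confirming saturation.

saturation; I_C ≈ 2.9 mA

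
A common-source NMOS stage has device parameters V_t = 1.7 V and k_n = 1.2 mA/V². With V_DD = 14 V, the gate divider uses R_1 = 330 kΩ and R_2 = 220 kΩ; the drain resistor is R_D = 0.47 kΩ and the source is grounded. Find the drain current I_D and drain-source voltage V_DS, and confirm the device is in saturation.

I_D ≈ 9.1 mA, V_DS ≈ 9.7 V

V_G = V_DD·R_2/(R_1+R_2) = 14×220/550 = 5.6 V. With the source grounded, V_GS = V_G = 5.6 V.
Assume saturation: I_D = (k_n/2)(V_GS − V_t)² = (1.2/2)×(5.6 − 1.7)² = 0.6×3.9² = 9.13 mA.
V_DS = V_DD − I_D·R_D = 14 − 9.13×0.47 = 9.71 V.
Saturation requires V_DS ≥ V_GS − V_t = 3.9 V; 9.71 ≥ 3.9 ✓.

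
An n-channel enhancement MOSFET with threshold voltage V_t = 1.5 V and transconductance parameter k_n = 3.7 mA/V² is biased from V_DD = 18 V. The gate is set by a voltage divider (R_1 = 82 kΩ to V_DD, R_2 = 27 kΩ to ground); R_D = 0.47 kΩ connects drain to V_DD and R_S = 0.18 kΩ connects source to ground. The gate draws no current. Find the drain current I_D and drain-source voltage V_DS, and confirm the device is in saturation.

I_D ≈ 6.2 mA, V_DS ≈ 14 V

V_G = V_DD·R_2/(R_1+R_2) = 18×27/109 = 4.46 V.
Assume saturation: I_D = (k_n/2)(V_GS − V_t)² with V_GS = V_G − I_D·R_S = 4.46 − 0.18·I_D.
Substituting gives 0.0599·I_D² − 2.97·I_D + 16.2 = 0, with roots I_D = 6.24 or 43.3 mA.
The root I_D = 43.3 mA gives V_GS = -3.34 V ≤ V_t, so take I_D = 6.24 mA.
Then V_GS = 3.34 V and V_DS = V_DD − I_D(R_D+R_S) = 18 − 6.24×0.65 = 13.9 V.
Saturation requires V_DS ≥ V_GS − V_t = 1.84 V; 13.9 ≥ 1.84 ✓.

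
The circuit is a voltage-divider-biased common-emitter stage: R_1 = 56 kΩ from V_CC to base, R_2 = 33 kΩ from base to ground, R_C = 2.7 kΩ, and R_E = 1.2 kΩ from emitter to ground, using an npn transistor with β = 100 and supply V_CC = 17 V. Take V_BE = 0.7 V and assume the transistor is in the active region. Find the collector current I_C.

Thevenize the base divider: V_Th = V_CC·R_2/(R_1+R_2) = 17×33/89 = 6.3 V, R_Th = R_1‖R_2 = 20.8 kΩ.
Base-emitter loop: V_Th = I_B·R_Th + V_BE + (β+1)I_B·R_E, so I_B = (6.3 − 0.7) / (20.8 + 101×1.2) = 0.0395 mA.
I_C = β·I_B = 100×0.0395 = 3.95 mA, and I_E = (β+1)I_B = 3.99 mA.
V_CE = V_CC − I_C·R_C − I_E·R_E = 17 − 3.95×2.7 − 3.99×1.2 = 1.56 V.
V_CE = 1.56 V > 0.2 V confirms active-region operation.

I_C ≈ 3.9 mA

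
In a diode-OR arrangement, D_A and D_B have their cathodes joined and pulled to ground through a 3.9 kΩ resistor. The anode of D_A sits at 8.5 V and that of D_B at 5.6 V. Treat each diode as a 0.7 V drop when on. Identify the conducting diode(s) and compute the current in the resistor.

Only D_A conducts; I_R ≈ 2 mA

Assume both conduct. Then node N would need to be at both 8.5−0.7 = 7.8 V and 5.6−0.7 = 4.9 V, which is impossible.
Assume only D_A conducts: V_N = 8.5 − 0.7 = 7.8 V, so I_R = 7.8/3.9 = 2 mA.
Check D_B: its anode-to-cathode voltage is 5.6 − 7.8 = -2.2 V < 0.7 V, so it is off. The assumption is consistent.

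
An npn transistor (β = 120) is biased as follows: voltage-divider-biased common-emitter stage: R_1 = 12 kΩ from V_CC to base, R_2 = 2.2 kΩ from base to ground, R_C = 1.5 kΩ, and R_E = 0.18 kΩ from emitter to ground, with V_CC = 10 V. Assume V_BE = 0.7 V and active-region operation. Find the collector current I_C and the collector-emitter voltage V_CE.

I_C ≈ 4.3 mA, V_CE ≈ 2.8 V

Thevenize the base divider: V_Th = V_CC·R_2/(R_1+R_2) = 10×2.2/14.2 = 1.55 V, R_Th = R_1‖R_2 = 1.86 kΩ.
Base-emitter loop: V_Th = I_B·R_Th + V_BE + (β+1)I_B·R_E, so I_B = (1.55 − 0.7) / (1.86 + 121×0.18) = 0.0359 mA.
I_C = β·I_B = 120×0.0359 = 4.31 mA, and I_E = (β+1)I_B = 4.35 mA.
V_CE = V_CC − I_C·R_C − I_E·R_E = 10 − 4.31×1.5 − 4.35×0.18 = 2.75 V.
V_CE = 2.75 V > 0.2 V confirms active-region operation.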